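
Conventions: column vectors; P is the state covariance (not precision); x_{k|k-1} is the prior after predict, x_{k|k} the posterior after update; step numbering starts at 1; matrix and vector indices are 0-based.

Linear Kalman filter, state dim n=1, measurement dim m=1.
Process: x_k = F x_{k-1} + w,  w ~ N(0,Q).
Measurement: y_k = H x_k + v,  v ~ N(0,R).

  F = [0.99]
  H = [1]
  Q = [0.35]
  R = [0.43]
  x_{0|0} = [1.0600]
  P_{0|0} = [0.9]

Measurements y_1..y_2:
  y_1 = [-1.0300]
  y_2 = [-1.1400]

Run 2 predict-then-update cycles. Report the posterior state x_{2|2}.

step 1: x^-=[1.0494]  P^-=[1.2321]  S=[1.6621]  K=[0.7413]  nu=[-2.0794]  x^+=[-0.4920]  P^+=[0.3188]
step 2: x^-=[-0.4871]  P^-=[0.6624]  S=[1.0924]  K=[0.6064]  nu=[-0.6529]  x^+=[-0.8830]  P^+=[0.2607]

x_post = [-0.8830]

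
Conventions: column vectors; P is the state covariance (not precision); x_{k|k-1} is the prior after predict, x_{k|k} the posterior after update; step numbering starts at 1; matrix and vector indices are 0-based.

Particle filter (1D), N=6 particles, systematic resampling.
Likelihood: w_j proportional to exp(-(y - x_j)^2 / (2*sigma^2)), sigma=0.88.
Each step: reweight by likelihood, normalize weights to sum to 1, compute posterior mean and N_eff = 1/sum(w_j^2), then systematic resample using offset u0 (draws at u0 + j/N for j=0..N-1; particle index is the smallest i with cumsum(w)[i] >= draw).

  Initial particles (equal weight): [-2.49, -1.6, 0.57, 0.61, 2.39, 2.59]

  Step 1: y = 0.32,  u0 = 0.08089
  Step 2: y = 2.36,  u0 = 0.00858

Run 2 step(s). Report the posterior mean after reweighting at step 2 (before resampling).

step 1: w=[0.0029, 0.0440, 0.4563, 0.4499, 0.0299, 0.0171]  mean=0.5725  Neff=2.4169  idx=[2, 2, 2, 3, 3, 3]
step 2: w=[0.1591, 0.1591, 0.1591, 0.1743, 0.1743, 0.1743]  mean=0.5909  Neff=5.9875  idx=[0, 1, 2, 3, 4, 5]

post_mean = 0.5909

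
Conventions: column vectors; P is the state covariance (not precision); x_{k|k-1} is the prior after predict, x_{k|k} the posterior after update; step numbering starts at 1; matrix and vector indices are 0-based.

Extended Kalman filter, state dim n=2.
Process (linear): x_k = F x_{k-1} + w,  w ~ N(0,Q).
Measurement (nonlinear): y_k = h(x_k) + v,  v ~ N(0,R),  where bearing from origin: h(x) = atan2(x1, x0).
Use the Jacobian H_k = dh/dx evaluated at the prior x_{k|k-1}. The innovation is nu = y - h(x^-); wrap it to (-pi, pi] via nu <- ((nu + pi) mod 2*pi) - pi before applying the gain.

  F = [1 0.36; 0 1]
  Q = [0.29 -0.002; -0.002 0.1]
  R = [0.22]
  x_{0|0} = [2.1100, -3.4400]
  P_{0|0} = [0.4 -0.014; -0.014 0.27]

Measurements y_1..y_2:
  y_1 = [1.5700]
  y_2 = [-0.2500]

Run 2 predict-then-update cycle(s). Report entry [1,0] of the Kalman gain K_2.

K[1,0] = 0.3806

step 1: x^-=[0.8716, -3.4400]  P^-=[0.7149 0.0812; 0.0812 0.3700]  H_jac=[0.2732 0.0692]  S=[0.2782]  K=[0.7222; 0.1718]  nu=[2.8926]  x^+=[2.9607, -2.9431]  P^+=[0.5698 0.0467; 0.0467 0.3618]
step 2: x^-=[1.9012, -2.9431]  P^-=[0.9403 0.1749; 0.1749 0.4618]  H_jac=[0.2397 0.1549]  S=[0.2981]  K=[0.8471; 0.3806]  nu=[0.7473]  x^+=[2.5341, -2.6587]  P^+=[0.7264 0.0788; 0.0788 0.4186]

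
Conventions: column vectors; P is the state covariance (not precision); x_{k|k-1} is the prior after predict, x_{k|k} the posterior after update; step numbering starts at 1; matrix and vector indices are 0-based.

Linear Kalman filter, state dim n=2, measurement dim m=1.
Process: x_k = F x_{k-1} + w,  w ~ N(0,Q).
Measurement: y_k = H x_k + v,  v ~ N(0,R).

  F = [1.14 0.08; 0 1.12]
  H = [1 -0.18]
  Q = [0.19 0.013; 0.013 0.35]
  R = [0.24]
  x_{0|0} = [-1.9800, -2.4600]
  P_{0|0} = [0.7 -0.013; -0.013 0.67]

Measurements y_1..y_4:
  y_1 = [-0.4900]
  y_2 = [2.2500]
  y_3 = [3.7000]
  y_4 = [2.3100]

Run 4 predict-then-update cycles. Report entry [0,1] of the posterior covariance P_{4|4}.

P_post[0,1] = 0.7263

step 1: x^-=[-2.4540, -2.7552]  P^-=[1.1016 0.0564; 0.0564 1.1904]  S=[1.3599]  K=[0.8026; -0.1161]  nu=[1.4681]  x^+=[-1.2757, -2.9256]  P^+=[0.2256 0.1831; 0.1831 1.1721]
step 2: x^-=[-1.6883, -3.2767]  P^-=[0.5241 0.3518; 0.3518 1.8203]  S=[0.6964]  K=[0.6616; 0.0347]  nu=[3.3485]  x^+=[0.5271, -3.1604]  P^+=[0.2192 0.3358; 0.3358 1.8195]
step 3: x^-=[0.3481, -3.5397]  P^-=[0.5478 0.6048; 0.6048 2.6324]  S=[0.6554]  K=[0.6698; 0.1999]  nu=[2.7148]  x^+=[2.1664, -2.9970]  P^+=[0.2538 0.5171; 0.5171 2.6062]
step 4: x^-=[2.2299, -3.3567]  P^-=[0.6309 0.9067; 0.9067 3.6192]  S=[0.6617]  K=[0.7067; 0.3858]  nu=[-0.5241]  x^+=[1.8595, -3.5588]  P^+=[0.3004 0.7263; 0.7263 3.5207]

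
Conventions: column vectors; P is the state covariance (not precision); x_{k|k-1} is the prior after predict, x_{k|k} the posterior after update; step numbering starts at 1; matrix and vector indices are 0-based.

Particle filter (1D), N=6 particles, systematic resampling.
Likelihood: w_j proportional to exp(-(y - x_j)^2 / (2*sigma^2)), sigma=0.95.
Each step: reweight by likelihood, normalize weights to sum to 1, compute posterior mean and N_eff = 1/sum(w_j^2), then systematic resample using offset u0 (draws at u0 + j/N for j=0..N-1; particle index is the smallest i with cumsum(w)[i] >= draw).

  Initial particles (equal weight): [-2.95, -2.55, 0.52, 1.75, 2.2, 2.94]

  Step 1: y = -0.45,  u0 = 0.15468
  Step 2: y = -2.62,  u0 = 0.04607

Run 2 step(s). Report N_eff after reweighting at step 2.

N_eff = 5.0012

step 1: w=[0.0391, 0.1082, 0.7398, 0.0853, 0.0255, 0.0021]  mean=0.2050  Neff=1.7591  idx=[2, 2, 2, 2, 2, 4]
step 2: w=[0.2000, 0.2000, 0.2000, 0.2000, 0.2000, 0.0001]  mean=0.5202  Neff=5.0012  idx=[0, 1, 1, 2, 3, 4]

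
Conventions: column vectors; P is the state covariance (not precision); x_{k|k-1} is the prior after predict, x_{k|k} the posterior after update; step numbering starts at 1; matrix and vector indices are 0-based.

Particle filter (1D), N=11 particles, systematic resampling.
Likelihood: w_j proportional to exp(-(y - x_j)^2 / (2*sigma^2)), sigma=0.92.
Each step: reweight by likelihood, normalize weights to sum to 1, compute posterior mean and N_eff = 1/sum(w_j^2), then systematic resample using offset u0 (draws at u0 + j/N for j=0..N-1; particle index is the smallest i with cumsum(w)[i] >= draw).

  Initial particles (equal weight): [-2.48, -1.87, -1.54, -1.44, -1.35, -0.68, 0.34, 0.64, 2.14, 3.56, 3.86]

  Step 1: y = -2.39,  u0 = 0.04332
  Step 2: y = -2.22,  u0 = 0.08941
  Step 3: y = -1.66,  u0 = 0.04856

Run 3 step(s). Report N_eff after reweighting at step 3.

step 1: w=[0.2613, 0.2238, 0.1713, 0.1540, 0.1386, 0.0467, 0.0032, 0.0012, 0.0000, 0.0000, 0.0000]  mean=-1.7690  Neff=5.1867  idx=[0, 0, 0, 1, 1, 2, 2, 3, 3, 4, 5]
step 2: w=[0.1124, 0.1124, 0.1124, 0.1088, 0.1088, 0.0890, 0.0890, 0.0817, 0.0817, 0.0748, 0.0288]  mean=-1.8735  Neff=10.2848  idx=[0, 1, 2, 3, 4, 4, 5, 6, 8, 9, 10]
step 3: w=[0.0715, 0.0715, 0.0715, 0.1036, 0.1036, 0.1036, 0.1054, 0.1054, 0.1033, 0.1004, 0.0603]  mean=-1.7628  Neff=10.6237  idx=[0, 1, 3, 4, 4, 5, 6, 7, 8, 9, 10]

N_eff = 10.6237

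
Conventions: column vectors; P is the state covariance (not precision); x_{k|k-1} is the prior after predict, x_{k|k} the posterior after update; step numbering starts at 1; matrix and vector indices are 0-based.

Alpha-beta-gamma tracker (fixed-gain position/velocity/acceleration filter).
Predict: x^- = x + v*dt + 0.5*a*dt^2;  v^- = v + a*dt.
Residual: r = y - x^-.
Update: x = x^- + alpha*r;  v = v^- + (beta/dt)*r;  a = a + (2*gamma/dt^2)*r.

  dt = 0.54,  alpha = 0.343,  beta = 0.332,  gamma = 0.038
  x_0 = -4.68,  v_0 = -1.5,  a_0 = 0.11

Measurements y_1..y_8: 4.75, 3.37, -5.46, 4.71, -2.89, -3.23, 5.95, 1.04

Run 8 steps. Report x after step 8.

x_post = -0.4568

step 1: x_pred=-5.4740  r=10.2240  x^+=-1.9671  v^+=4.8452  a^+=2.7747
step 2: x_pred=1.0538  r=2.3162  x^+=1.8483  v^+=7.7676  a^+=3.3783
step 3: x_pred=6.5353  r=-11.9953  x^+=2.4209  v^+=2.2170  a^+=0.2520
step 4: x_pred=3.6548  r=1.0552  x^+=4.0168  v^+=3.0018  a^+=0.5270
step 5: x_pred=5.7146  r=-8.6046  x^+=2.7632  v^+=-2.0039  a^+=-1.7156
step 6: x_pred=1.4310  r=-4.6610  x^+=-0.1677  v^+=-5.7959  a^+=-2.9304
step 7: x_pred=-3.7248  r=9.6748  x^+=-0.4063  v^+=-1.4301  a^+=-0.4089
step 8: x_pred=-1.2382  r=2.2782  x^+=-0.4568  v^+=-0.2502  a^+=0.1849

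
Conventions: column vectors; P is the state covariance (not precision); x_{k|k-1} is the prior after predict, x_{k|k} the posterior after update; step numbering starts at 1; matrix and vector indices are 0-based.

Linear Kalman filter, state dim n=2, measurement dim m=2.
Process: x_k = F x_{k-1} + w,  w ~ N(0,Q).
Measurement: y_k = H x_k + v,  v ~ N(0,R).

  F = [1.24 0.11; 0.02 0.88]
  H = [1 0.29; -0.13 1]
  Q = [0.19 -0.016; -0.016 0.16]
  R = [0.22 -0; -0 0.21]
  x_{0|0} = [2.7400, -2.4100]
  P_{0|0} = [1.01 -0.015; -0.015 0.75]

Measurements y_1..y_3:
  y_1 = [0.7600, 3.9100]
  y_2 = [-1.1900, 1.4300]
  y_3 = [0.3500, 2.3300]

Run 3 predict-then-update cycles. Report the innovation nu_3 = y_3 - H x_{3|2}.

step 1: x^-=[3.1325, -2.0660]  P^-=[1.7480 0.0652; 0.0652 0.7407]  S=[2.0681 0.0503; 0.0503 0.9633]  K=[0.8595 -0.2131; 0.1171 0.7540]  nu=[-1.7734, 6.3832]  x^+=[0.2480, 2.5394]  P^+=[0.1947 -0.0194; -0.0194 0.1558]
step 2: x^-=[0.5868, 2.2397]  P^-=[0.4860 -0.0173; -0.0173 0.2801]  S=[0.7195 0.0014; 0.0014 0.5028]  K=[0.6688 -0.1619; 0.0877 0.5613]  nu=[-2.4263, -0.7334]  x^+=[-0.9171, 1.6152]  P^+=[0.1513 -0.0143; -0.0143 0.1160]
step 3: x^-=[-0.9595, 1.4030]  P^-=[0.4201 -0.0167; -0.0167 0.2494]  S=[0.6514 0.0016; 0.0016 0.4708]  K=[0.6379 -0.1537; 0.0840 0.5340]  nu=[0.9027, 0.8022]  x^+=[-0.5070, 1.9073]  P^+=[0.1443 -0.0135; -0.0135 0.1104]

innov = [0.9027, 0.8022]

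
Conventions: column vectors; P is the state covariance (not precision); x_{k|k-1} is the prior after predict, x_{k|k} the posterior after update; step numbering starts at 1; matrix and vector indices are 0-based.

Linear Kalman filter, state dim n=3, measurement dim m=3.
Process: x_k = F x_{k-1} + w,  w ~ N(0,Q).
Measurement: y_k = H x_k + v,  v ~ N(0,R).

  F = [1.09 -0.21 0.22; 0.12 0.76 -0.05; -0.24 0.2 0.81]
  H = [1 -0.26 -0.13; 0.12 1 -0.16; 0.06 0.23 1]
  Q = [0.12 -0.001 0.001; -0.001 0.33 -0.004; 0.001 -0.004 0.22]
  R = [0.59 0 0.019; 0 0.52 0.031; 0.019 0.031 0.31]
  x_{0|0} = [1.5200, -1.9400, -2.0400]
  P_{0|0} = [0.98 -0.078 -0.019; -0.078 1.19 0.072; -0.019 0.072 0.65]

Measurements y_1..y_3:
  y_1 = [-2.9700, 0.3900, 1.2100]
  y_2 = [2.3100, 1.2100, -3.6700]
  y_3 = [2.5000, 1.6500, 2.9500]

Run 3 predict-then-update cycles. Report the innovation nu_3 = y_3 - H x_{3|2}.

step 1: x^-=[1.6154, -1.1900, -2.4052]  P^-=[1.3882 -0.1192 -0.2353; -0.1192 1.0136 0.1762; -0.2353 0.1762 0.7887]  S=[2.1952 -0.1703 -0.3710; -0.1703 1.4978 0.2812; -0.3710 0.2812 1.2069]  K=[0.6753 0.1281 0.0291; -0.1111 0.6061 0.1579; -0.0688 -0.1214 0.6825]  nu=[-5.2075, 1.0013, 3.7920]  x^+=[-1.6628, 0.5941, 0.4199]  P^+=[0.4035 0.0187 -0.0027; 0.0187 0.3165 -0.0083; -0.0027 -0.0083 0.2086]
step 2: x^-=[-1.8448, 0.2310, 0.8580]  P^-=[0.6144 0.0126 -0.0769; 0.0126 0.5232 0.0158; -0.0769 0.0158 0.3893]  S=[1.2608 -0.0299 -0.1042; -0.0299 1.0629 0.1013; -0.1042 0.1013 0.7276]  K=[0.4956 0.1062 0.0052; -0.0791 0.4785 0.1102; -0.0623 -0.1056 0.5395]  nu=[4.3264, 1.3377, -4.4705]  x^+=[0.4181, 0.0364, -1.9646]  P^+=[0.2963 0.0186 -0.0077; 0.0186 0.2483 -0.0107; -0.0077 -0.0107 0.1657]
step 3: x^-=[0.0159, 0.1761, -1.6844]  P^-=[0.4798 0.0095 -0.0575; 0.0095 0.4824 0.0082; -0.0575 0.0082 0.3535]  S=[1.1189 -0.0419 -0.0844; -0.0419 1.0202 0.0912; -0.0844 0.0912 0.6879]  K=[0.4369 0.0925 0.0028; -0.0795 0.4602 0.1033; -0.0591 -0.1029 0.5180]  nu=[2.3109, 1.2025, 4.5929]  x^+=[1.1496, 1.0200, 0.4344]  P^+=[0.2610 0.0157 -0.0072; 0.0157 0.2388 -0.0111; -0.0072 -0.0111 0.1593]

innov = [2.3109, 1.2025, 4.5929]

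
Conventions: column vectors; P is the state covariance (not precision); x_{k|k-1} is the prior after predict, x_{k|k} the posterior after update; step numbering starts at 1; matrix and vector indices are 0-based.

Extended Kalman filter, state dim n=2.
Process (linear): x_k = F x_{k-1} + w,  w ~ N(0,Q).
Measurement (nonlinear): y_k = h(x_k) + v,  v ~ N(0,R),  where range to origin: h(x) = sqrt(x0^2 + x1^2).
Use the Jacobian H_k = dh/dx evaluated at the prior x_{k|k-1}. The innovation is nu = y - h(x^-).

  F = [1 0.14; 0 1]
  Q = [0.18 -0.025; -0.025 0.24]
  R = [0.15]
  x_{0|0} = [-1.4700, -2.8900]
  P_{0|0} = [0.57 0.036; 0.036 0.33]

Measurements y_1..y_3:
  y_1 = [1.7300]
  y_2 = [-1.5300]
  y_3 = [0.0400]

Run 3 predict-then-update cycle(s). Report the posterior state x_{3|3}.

step 1: x^-=[-1.8746, -2.8900]  P^-=[0.7665 0.0572; 0.0572 0.5700]  H_jac=[-0.5442 -0.8390]  S=[0.8304]  K=[-0.5601; -0.6133]  nu=[-1.7147]  x^+=[-0.9142, -1.8383]  P^+=[0.5060 -0.2281; -0.2281 0.2576]
step 2: x^-=[-1.1715, -1.8383]  P^-=[0.6272 -0.2170; -0.2170 0.4976]  H_jac=[-0.5374 -0.8433]  S=[0.4883]  K=[-0.3155; -0.6205]  nu=[-3.7099]  x^+=[-0.0011, 0.4637]  P^+=[0.5786 -0.3126; -0.3126 0.3096]
step 3: x^-=[0.0638, 0.4637]  P^-=[0.6771 -0.2943; -0.2943 0.5496]  H_jac=[0.1364 0.9907]  S=[0.6225]  K=[-0.3200; 0.8102]  nu=[-0.4280]  x^+=[0.2008, 0.1169]  P^+=[0.6134 -0.1329; -0.1329 0.1410]

x_post = [0.2008, 0.1169]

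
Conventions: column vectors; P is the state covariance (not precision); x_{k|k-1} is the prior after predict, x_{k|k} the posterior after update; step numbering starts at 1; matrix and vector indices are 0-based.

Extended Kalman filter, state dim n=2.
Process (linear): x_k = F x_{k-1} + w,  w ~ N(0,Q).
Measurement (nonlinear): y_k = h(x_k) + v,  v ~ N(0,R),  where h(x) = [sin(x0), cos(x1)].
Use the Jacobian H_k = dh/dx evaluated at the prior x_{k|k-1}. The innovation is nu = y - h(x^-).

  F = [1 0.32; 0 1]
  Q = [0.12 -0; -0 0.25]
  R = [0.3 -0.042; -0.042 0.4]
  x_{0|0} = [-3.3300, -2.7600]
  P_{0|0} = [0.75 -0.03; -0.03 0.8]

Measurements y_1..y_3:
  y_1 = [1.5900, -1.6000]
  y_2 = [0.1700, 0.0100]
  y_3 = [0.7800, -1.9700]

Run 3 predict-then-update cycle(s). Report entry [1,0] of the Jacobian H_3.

H_jac[1,0] = 0.0000

step 1: x^-=[-4.2132, -2.7600]  P^-=[0.9327 0.2260; 0.2260 1.0500]  H_jac=[-0.4787 0.0000; 0.0000 0.3724]  S=[0.5137 -0.0823; -0.0823 0.5456]  K=[-0.8653 0.0237; -0.0982 0.7019]  nu=[0.7120, -0.6719]  x^+=[-4.8453, -3.3015]  P^+=[0.5444 0.1231; 0.1231 0.7649]
step 2: x^-=[-5.9018, -3.3015]  P^-=[0.8215 0.3679; 0.3679 1.0149]  H_jac=[0.9281 0.0000; 0.0000 -0.1592]  S=[1.0076 -0.0964; -0.0964 0.4257]  K=[0.7599 0.0344; 0.3092 -0.3096]  nu=[-0.2022, 0.9972]  x^+=[-6.0211, -3.6728]  P^+=[0.2441 0.1140; 0.1140 0.8593]
step 3: x^-=[-7.1964, -3.6728]  P^-=[0.5250 0.3890; 0.3890 1.1093]  H_jac=[0.6112 0.0000; 0.0000 -0.5065]  S=[0.4961 -0.1624; -0.1624 0.6846]  K=[0.5991 -0.1456; 0.2282 -0.7666]  nu=[1.5715, -1.1078]  x^+=[-6.0936, -2.4649]  P^+=[0.3041 0.1647; 0.1647 0.6243]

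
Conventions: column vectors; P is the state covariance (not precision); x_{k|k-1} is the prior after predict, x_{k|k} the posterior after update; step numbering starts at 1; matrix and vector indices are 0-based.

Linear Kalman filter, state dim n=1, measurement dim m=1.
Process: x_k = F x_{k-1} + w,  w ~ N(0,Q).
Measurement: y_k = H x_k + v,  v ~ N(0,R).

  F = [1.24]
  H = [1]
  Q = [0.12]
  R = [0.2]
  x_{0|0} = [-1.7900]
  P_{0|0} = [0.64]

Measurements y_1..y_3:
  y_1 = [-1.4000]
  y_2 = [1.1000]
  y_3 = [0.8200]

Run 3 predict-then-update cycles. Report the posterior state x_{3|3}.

step 1: x^-=[-2.2196]  P^-=[1.1041]  S=[1.3041]  K=[0.8466]  nu=[0.8196]  x^+=[-1.5257]  P^+=[0.1693]
step 2: x^-=[-1.8919]  P^-=[0.3804]  S=[0.5804]  K=[0.6554]  nu=[2.9919]  x^+=[0.0690]  P^+=[0.1311]
step 3: x^-=[0.0855]  P^-=[0.3215]  S=[0.5215]  K=[0.6165]  nu=[0.7345]  x^+=[0.5383]  P^+=[0.1233]

x_post = [0.5383]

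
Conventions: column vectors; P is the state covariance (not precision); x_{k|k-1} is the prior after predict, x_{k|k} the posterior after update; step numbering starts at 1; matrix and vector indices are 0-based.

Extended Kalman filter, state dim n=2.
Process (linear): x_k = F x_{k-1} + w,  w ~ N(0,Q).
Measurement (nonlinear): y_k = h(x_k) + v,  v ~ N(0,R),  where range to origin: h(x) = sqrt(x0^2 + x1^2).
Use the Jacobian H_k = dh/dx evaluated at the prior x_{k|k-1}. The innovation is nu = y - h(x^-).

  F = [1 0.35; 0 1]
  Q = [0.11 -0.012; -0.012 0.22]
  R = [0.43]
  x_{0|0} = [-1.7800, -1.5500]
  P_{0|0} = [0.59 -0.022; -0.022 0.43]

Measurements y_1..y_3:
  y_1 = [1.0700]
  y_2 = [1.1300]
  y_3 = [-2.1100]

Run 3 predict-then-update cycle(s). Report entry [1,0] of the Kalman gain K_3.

K[1,0] = -0.3863

step 1: x^-=[-2.3225, -1.5500]  P^-=[0.7373 0.1165; 0.1165 0.6500]  H_jac=[-0.8318 -0.5551]  S=[1.2480]  K=[-0.5432; -0.3668]  nu=[-1.7222]  x^+=[-1.3870, -0.9183]  P^+=[0.3690 -0.1321; -0.1321 0.4821]
step 2: x^-=[-1.7084, -0.9183]  P^-=[0.4456 0.0246; 0.0246 0.7021]  H_jac=[-0.8808 -0.4735]  S=[0.9536]  K=[-0.4238; -0.3713]  nu=[-0.8096]  x^+=[-1.3653, -0.6177]  P^+=[0.2743 -0.1255; -0.1255 0.5706]
step 3: x^-=[-1.5815, -0.6177]  P^-=[0.3664 0.0623; 0.0623 0.7906]  H_jac=[-0.9315 -0.3638]  S=[0.8948]  K=[-0.4068; -0.3863]  nu=[-3.8079]  x^+=[-0.0326, 0.8532]  P^+=[0.2184 -0.0783; -0.0783 0.6571]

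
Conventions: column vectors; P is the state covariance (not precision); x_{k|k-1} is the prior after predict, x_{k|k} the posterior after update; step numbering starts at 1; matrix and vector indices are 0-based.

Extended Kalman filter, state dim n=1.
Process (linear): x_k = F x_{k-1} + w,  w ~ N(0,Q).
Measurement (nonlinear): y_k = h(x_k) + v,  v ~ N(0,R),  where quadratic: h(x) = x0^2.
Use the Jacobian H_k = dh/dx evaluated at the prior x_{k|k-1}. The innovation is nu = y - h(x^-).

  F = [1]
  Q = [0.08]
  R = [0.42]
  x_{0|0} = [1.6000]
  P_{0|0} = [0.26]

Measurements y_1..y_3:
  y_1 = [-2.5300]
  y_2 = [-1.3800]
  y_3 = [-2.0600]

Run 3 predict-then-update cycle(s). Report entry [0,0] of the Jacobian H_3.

step 1: x^-=[1.6000]  P^-=[0.3400]  H_jac=[3.2000]  S=[3.9016]  K=[0.2789]  nu=[-5.0900]  x^+=[0.1806]  P^+=[0.0366]
step 2: x^-=[0.1806]  P^-=[0.1166]  H_jac=[0.3612]  S=[0.4352]  K=[0.0968]  nu=[-1.4126]  x^+=[0.0439]  P^+=[0.1125]
step 3: x^-=[0.0439]  P^-=[0.1925]  H_jac=[0.0878]  S=[0.4215]  K=[0.0401]  nu=[-2.0619]  x^+=[-0.0388]  P^+=[0.1918]

H_jac[0,0] = 0.0878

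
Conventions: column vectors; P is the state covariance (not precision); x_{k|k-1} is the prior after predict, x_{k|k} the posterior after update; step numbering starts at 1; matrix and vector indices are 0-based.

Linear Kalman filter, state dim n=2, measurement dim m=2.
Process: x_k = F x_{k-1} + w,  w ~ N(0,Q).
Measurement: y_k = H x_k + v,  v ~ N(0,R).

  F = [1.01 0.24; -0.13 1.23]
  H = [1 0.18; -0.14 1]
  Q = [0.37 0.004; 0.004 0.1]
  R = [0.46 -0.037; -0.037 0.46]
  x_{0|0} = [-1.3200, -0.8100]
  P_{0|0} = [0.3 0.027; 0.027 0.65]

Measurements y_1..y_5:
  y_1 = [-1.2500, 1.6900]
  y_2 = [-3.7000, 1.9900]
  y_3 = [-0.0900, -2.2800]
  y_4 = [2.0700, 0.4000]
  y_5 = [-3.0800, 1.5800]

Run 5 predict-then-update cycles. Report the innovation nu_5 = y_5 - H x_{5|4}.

step 1: x^-=[-1.5276, -0.8247]  P^-=[0.7266 0.1892; 0.1892 1.0798]  S=[1.2897 0.2401; 0.2401 1.5011]  K=[0.5967 -0.0372; 0.1719 0.6742]  nu=[0.4260, 2.3008]  x^+=[-1.3589, 0.7998]  P^+=[0.2760 -0.0005; -0.0005 0.3037]
step 2: x^-=[-1.1805, 1.1604]  P^-=[0.6687 0.0568; 0.0568 0.5643]  S=[1.1675 0.0263; 0.0263 1.0215]  K=[0.5827 -0.0511; 0.1234 0.5415]  nu=[-2.7284, 0.6643]  x^+=[-2.8043, 1.1833]  P^+=[0.2712 -0.0071; -0.0071 0.2435]
step 3: x^-=[-2.5483, 1.8201]  P^-=[0.6573 0.0317; 0.0317 0.4753]  S=[1.1441 -0.0126; -0.0126 0.9393]  K=[0.5789 -0.0565; 0.1080 0.5027]  nu=[2.1307, -4.4568]  x^+=[-1.0633, -0.1903]  P^+=[0.2701 -0.0096; -0.0096 0.2259]
step 4: x^-=[-1.1196, -0.0959]  P^-=[0.6539 0.0236; 0.0236 0.4494]  S=[1.1369 -0.0246; -0.0246 0.9156]  K=[0.5776 -0.0586; 0.1025 0.4900]  nu=[3.2068, 0.3391]  x^+=[0.7128, 0.3991]  P^+=[0.2698 -0.0106; -0.0106 0.2201]
step 5: x^-=[0.8157, 0.3983]  P^-=[0.6527 0.0207; 0.0207 0.4410]  S=[1.1345 -0.0288; -0.0288 0.9079]  K=[0.5771 -0.0595; 0.1006 0.4857]  nu=[-3.9674, 1.2959]  x^+=[-1.5511, 0.6286]  P^+=[0.2697 -0.0110; -0.0110 0.2181]

innov = [-3.9674, 1.2959]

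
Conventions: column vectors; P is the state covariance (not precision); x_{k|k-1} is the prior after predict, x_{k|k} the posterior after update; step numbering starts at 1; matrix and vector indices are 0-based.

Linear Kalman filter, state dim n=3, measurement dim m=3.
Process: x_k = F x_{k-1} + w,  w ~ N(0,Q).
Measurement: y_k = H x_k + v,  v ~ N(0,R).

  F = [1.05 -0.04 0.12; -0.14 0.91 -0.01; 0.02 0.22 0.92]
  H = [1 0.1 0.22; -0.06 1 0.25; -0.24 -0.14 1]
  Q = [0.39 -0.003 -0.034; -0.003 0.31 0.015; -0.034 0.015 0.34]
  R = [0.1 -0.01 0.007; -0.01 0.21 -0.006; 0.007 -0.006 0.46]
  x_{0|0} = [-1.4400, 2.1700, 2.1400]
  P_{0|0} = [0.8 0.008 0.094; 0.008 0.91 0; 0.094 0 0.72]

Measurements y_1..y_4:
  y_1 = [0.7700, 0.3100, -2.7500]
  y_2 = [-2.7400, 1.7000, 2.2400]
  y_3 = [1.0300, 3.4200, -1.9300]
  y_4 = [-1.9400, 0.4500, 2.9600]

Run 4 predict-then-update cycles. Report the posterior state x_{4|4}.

step 1: x^-=[-1.3420, 2.1549, 2.4174]  P^-=[1.3068 -0.1495 0.1472; -0.1495 1.0775 0.1761; 0.1472 0.1761 0.9973]  S=[1.5085 0.0036 0.0738; 0.0036 1.4562 0.2982; 0.0738 0.2982 1.4237]  K=[0.8843 -0.1077 -0.1255; 0.0022 0.8020 -0.1252; 0.2243 0.1600 0.6133]  nu=[1.3647, -2.5298, -5.1878]  x^+=[0.7883, 0.7784, -0.8626]  P^+=[0.0970 -0.0174 -0.0301; -0.0174 0.1785 -0.0416; -0.0301 -0.0416 0.2697]
step 2: x^-=[0.6931, 0.6066, -0.6066]  P^-=[0.4954 -0.0445 -0.0364; -0.0445 0.4648 0.0174; -0.0364 0.0174 0.5589]  S=[0.6029 -0.0111 -0.0215; -0.0111 0.7267 0.1072; -0.0215 0.1072 1.0661]  K=[0.7953 -0.0855 -0.1152; 0.0183 0.6645 -0.1012; 0.1675 0.1452 0.5189]  nu=[-3.3603, 1.2867, 3.0978]  x^+=[-2.4464, 1.0868, 0.6247]  P^+=[0.0870 -0.0130 -0.0279; -0.0130 0.1474 -0.0329; -0.0279 -0.0329 0.2277]
step 3: x^-=[-2.5372, 1.3252, 0.7649]  P^-=[0.4838 -0.0368 -0.0380; -0.0368 0.4376 0.0185; -0.0380 0.0185 0.5254]  S=[0.5904 -0.0074 -0.0283; -0.0074 0.6970 0.1020; -0.0283 0.1020 1.0325]  K=[0.7926 -0.0829 -0.1143; 0.0222 0.6521 -0.0967; 0.1607 0.1460 0.5052]  nu=[3.2664, 1.7513, -3.1183]  x^+=[0.2631, 2.8413, -0.0300]  P^+=[0.0866 -0.0126 -0.0275; -0.0126 0.1443 -0.0310; -0.0275 -0.0310 0.2217]
step 4: x^-=[0.1591, 2.5490, 0.6027]  P^-=[0.4833 -0.0360 -0.0382; -0.0360 0.4349 0.0194; -0.0382 0.0194 0.5210]  S=[0.5897 -0.0069 -0.0294; -0.0069 0.6944 0.1019; -0.0294 0.1019 1.0278]  K=[0.7925 -0.0827 -0.1142; 0.0228 0.6507 -0.0959; 0.1597 0.1465 0.5032]  nu=[-2.4866, -2.2402, 2.7523]  x^+=[-1.9409, 0.7707, 1.2624]  P^+=[0.0866 -0.0125 -0.0275; -0.0125 0.1439 -0.0307; -0.0275 -0.0307 0.2208]

x_post = [-1.9409, 0.7707, 1.2624]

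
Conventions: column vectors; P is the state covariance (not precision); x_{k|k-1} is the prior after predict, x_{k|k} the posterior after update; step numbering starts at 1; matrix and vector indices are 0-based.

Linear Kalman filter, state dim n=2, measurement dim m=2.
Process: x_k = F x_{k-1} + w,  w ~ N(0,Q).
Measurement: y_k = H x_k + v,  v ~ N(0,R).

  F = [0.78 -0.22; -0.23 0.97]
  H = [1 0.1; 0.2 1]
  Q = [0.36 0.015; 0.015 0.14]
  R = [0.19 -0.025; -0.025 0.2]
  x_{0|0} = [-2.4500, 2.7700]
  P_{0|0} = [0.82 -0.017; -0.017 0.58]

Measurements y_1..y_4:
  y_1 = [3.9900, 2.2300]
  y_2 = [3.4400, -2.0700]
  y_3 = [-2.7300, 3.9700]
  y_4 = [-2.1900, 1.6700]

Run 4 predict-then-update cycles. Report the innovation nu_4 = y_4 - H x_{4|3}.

step 1: x^-=[-2.5204, 3.2504]  P^-=[0.8928 -0.2696; -0.2696 0.7367]  S=[1.0362 -0.0478; -0.0478 0.8646]  K=[0.8328 -0.0593; -0.1531 0.7813]  nu=[6.1854, -0.5163]  x^+=[2.6615, 1.9002]  P^+=[0.1663 -0.0659; -0.0659 0.1733]
step 2: x^-=[1.6579, 1.2311]  P^-=[0.4922 -0.1050; -0.1050 0.3413]  S=[0.6646 0.0004; 0.0004 0.5189]  K=[0.7248 -0.0133; -0.1071 0.6172]  nu=[1.6590, -3.6327]  x^+=[2.9087, -1.1887]  P^+=[0.1430 -0.0494; -0.0494 0.1360]
step 3: x^-=[2.5303, -1.8221]  P^-=[0.4705 -0.0795; -0.0795 0.2976]  S=[0.6476 0.0177; 0.0177 0.4846]  K=[0.7142 0.0039; -0.0929 0.5846]  nu=[-5.0781, 5.2860]  x^+=[-1.0756, 1.7400]  P^+=[0.1401 -0.0451; -0.0451 0.1283]
step 4: x^-=[-1.2218, 1.9352]  P^-=[0.4669 -0.0739; -0.0739 0.2882]  S=[0.6450 0.0218; 0.0218 0.4773]  K=[0.7121 0.0083; -0.0894 0.5769]  nu=[-1.1617, -0.0208]  x^+=[-2.0493, 2.0270]  P^+=[0.1395 -0.0441; -0.0441 0.1264]

innov = [-1.1617, -0.0208]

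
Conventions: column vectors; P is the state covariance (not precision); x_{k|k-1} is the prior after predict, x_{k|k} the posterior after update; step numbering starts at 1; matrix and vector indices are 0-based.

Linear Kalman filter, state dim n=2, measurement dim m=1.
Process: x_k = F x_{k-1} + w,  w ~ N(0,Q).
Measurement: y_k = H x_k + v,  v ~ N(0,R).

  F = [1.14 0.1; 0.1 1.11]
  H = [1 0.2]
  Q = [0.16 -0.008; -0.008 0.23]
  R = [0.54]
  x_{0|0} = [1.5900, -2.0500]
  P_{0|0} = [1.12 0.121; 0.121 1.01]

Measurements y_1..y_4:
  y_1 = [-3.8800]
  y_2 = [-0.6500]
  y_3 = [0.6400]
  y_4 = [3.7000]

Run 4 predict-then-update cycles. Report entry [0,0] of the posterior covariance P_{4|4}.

P_post[0,0] = 0.2889

step 1: x^-=[1.6076, -2.1165]  P^-=[1.6532 0.3861; 0.3861 1.5125]  S=[2.4082]  K=[0.7186; 0.2859]  nu=[-5.0643]  x^+=[-2.0315, -3.5646]  P^+=[0.4098 -0.1087; -0.1087 1.3156]
step 2: x^-=[-2.6724, -4.1599]  P^-=[0.6809 0.0461; 0.0461 1.8309]  S=[1.3126]  K=[0.5258; 0.3141]  nu=[2.8543]  x^+=[-1.1716, -3.2633]  P^+=[0.3181 -0.1707; -0.1707 1.7014]
step 3: x^-=[-1.6620, -3.7395]  P^-=[0.5514 -0.0006; -0.0006 2.2916]  S=[1.1829]  K=[0.4661; 0.3870]  nu=[3.0499]  x^+=[-0.2404, -2.5592]  P^+=[0.2945 -0.2139; -0.2139 2.1144]
step 4: x^-=[-0.5300, -2.8648]  P^-=[0.5151 -0.0126; -0.0126 2.7906]  S=[1.1617]  K=[0.4412; 0.4696]  nu=[4.8030]  x^+=[1.5892, -0.6091]  P^+=[0.2889 -0.2533; -0.2533 2.5344]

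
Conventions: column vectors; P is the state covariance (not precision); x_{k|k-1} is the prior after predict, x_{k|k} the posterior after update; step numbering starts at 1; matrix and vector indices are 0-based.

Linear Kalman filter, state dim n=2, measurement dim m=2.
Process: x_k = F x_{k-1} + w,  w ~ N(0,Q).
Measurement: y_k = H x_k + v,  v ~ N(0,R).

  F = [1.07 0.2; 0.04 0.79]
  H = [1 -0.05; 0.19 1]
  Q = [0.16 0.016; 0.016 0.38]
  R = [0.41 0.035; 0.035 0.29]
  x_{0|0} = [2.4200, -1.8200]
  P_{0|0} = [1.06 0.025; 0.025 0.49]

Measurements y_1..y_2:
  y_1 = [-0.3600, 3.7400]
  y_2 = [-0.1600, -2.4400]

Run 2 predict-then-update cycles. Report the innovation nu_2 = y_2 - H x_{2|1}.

innov = [-1.2361, -4.3925]

step 1: x^-=[2.2254, -1.3410]  P^-=[1.4039 0.1601; 0.1601 0.6891]  S=[1.7996 0.4259; 0.4259 1.0906]  K=[0.7526 0.0975; -0.0951 0.6969]  nu=[-2.6524, 4.6582]  x^+=[0.6834, 2.1573]  P^+=[0.3117 -0.0046; -0.0046 0.1996]
step 2: x^-=[1.1627, 1.7316]  P^-=[0.5229 0.0569; 0.0569 0.5048]  S=[0.9285 0.1655; 0.1655 0.8353]  K=[0.5461 0.0789; -0.0787 0.6329]  nu=[-1.2361, -4.3925]  x^+=[0.1411, -0.9510]  P^+=[0.2266 -0.0011; -0.0011 0.1810]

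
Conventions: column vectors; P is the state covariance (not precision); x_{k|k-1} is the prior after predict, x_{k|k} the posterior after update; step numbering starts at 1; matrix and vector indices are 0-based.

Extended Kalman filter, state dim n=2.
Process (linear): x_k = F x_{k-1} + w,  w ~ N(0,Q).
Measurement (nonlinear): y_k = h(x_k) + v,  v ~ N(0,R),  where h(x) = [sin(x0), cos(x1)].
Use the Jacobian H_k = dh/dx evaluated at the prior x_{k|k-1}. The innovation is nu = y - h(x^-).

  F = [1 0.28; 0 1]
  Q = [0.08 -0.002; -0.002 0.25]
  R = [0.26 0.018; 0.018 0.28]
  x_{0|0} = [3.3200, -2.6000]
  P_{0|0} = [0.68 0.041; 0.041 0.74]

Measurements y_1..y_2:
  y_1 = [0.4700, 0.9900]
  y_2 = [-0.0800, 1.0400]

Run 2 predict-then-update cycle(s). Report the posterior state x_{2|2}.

step 1: x^-=[2.5920, -2.6000]  P^-=[0.8410 0.2462; 0.2462 0.9900]  H_jac=[-0.8527 0.0000; 0.0000 0.5155]  S=[0.8715 -0.0902; -0.0902 0.5431]  K=[-0.8126 0.0987; -0.1461 0.9154]  nu=[-0.0523, 1.8469]  x^+=[2.8168, -0.9016]  P^+=[0.2457 0.0252; 0.0252 0.4921]
step 2: x^-=[2.5643, -0.9016]  P^-=[0.3784 0.1610; 0.1610 0.7421]  H_jac=[-0.8380 0.0000; 0.0000 0.7843]  S=[0.5257 -0.0878; -0.0878 0.7366]  K=[-0.5862 0.1016; -0.1272 0.7751]  nu=[-0.6257, 0.4197]  x^+=[2.9738, -0.4968]  P^+=[0.1797 0.0228; 0.0228 0.2738]

x_post = [2.9738, -0.4968]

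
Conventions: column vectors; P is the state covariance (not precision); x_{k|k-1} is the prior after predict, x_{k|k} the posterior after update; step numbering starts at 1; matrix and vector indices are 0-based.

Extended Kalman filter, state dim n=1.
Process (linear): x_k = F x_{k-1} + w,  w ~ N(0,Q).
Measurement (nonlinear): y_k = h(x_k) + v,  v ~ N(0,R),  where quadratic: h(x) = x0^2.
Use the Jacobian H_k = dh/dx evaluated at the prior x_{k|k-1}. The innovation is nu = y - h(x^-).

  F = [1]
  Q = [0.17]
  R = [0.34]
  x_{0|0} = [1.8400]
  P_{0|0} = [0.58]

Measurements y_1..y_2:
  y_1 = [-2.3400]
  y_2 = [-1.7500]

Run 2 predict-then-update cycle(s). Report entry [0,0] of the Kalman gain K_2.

K[0,0] = 0.3045

step 1: x^-=[1.8400]  P^-=[0.7500]  H_jac=[3.6800]  S=[10.4968]  K=[0.2629]  nu=[-5.7256]  x^+=[0.3345]  P^+=[0.0243]
step 2: x^-=[0.3345]  P^-=[0.1943]  H_jac=[0.6691]  S=[0.4270]  K=[0.3045]  nu=[-1.8619]  x^+=[-0.2323]  P^+=[0.1547]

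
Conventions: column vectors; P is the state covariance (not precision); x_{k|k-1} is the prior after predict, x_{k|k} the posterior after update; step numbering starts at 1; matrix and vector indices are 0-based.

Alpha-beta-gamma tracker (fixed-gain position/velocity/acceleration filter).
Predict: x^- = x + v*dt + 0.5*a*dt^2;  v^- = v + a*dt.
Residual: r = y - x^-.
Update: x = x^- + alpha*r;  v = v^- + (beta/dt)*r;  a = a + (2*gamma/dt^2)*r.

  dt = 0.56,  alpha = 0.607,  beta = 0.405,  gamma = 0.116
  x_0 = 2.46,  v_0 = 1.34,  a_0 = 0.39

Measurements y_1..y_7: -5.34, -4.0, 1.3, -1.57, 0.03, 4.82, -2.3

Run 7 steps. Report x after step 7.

step 1: x_pred=3.2716  r=-8.6116  x^+=-1.9557  v^+=-4.6696  a^+=-5.9808
step 2: x_pred=-5.5084  r=1.5084  x^+=-4.5928  v^+=-6.9279  a^+=-4.8649
step 3: x_pred=-9.2353  r=10.5353  x^+=-2.8404  v^+=-2.0330  a^+=2.9291
step 4: x_pred=-3.5196  r=1.9496  x^+=-2.3362  v^+=1.0172  a^+=4.3714
step 5: x_pred=-1.0811  r=1.1111  x^+=-0.4067  v^+=4.2688  a^+=5.1933
step 6: x_pred=2.7982  r=2.0218  x^+=4.0254  v^+=8.6392  a^+=6.6891
step 7: x_pred=9.9122  r=-12.2122  x^+=2.4994  v^+=3.5531  a^+=-2.3455

x_post = 2.4994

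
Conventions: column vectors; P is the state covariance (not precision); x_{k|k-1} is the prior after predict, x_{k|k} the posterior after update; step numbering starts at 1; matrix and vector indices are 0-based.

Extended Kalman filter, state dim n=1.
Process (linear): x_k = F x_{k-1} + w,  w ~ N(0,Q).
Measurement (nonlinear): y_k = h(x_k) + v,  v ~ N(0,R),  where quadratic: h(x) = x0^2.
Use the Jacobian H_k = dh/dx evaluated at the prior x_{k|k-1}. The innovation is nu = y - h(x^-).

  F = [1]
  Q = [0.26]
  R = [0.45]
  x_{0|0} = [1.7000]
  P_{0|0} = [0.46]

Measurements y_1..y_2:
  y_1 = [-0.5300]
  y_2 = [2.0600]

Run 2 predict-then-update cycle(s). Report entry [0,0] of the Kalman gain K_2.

step 1: x^-=[1.7000]  P^-=[0.7200]  H_jac=[3.4000]  S=[8.7732]  K=[0.2790]  nu=[-3.4200]  x^+=[0.7457]  P^+=[0.0369]
step 2: x^-=[0.7457]  P^-=[0.2969]  H_jac=[1.4914]  S=[1.1105]  K=[0.3988]  nu=[1.5039]  x^+=[1.3455]  P^+=[0.1203]

K[0,0] = 0.3988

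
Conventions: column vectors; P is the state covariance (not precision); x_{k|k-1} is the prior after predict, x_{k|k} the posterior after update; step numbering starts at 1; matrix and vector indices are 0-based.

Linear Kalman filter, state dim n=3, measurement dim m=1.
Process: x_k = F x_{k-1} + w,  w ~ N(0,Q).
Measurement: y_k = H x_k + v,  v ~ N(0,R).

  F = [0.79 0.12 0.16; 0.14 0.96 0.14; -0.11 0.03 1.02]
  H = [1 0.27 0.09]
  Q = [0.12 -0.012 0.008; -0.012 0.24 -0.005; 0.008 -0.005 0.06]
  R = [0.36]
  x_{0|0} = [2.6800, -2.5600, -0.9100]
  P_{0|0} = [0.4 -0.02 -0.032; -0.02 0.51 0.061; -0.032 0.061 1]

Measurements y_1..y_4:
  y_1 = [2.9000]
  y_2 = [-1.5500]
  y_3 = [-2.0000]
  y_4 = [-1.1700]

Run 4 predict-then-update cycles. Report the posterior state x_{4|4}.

x_post = [-0.7608, -2.7639, -2.4629]

step 1: x^-=[1.6644, -2.2098, -1.2998]  P^-=[0.3930 0.1040 0.1206; 0.1040 0.7472 0.2043; 0.1206 0.2043 1.1167]  S=[0.9044]  K=[0.4777; 0.3584; 0.3055]  nu=[1.9492]  x^+=[2.5955, -1.5111, -0.7044]  P^+=[0.1867 -0.0508 -0.0114; -0.0508 0.6310 0.1052; -0.0114 0.1052 1.0324]
step 2: x^-=[1.7564, -1.1859, -1.0493]  P^-=[0.2636 0.0815 0.1664; 0.0815 0.8596 0.2649; 0.1664 0.2649 1.1462]  S=[0.7824]  K=[0.3842; 0.4313; 0.4360]  nu=[-2.8918]  x^+=[0.6455, -2.4332, -2.3101]  P^+=[0.1481 -0.0481 0.0354; -0.0481 0.7141 0.1178; 0.0354 0.1178 0.9975]
step 3: x^-=[-0.1517, -2.5689, -2.5003]  P^-=[0.2526 0.0965 0.2029; 0.0965 0.9407 0.2810; 0.2029 0.2810 1.0998]  S=[0.7923]  K=[0.3747; 0.4742; 0.4767]  nu=[-0.9297]  x^+=[-0.5000, -3.0098, -2.9435]  P^+=[0.1413 -0.0443 0.0613; -0.0443 0.7625 0.1018; 0.0613 0.1018 0.9198]
step 4: x^-=[-1.2272, -3.3715, -3.0377]  P^-=[0.2537 0.1032 0.2094; 0.1032 0.9814 0.2586; 0.2094 0.2586 1.0121]  S=[0.7995]  K=[0.3758; 0.4896; 0.4632]  nu=[1.2408]  x^+=[-0.7608, -2.7639, -2.4629]  P^+=[0.1408 -0.0439 0.0702; -0.0439 0.7897 0.0773; 0.0702 0.0773 0.8406]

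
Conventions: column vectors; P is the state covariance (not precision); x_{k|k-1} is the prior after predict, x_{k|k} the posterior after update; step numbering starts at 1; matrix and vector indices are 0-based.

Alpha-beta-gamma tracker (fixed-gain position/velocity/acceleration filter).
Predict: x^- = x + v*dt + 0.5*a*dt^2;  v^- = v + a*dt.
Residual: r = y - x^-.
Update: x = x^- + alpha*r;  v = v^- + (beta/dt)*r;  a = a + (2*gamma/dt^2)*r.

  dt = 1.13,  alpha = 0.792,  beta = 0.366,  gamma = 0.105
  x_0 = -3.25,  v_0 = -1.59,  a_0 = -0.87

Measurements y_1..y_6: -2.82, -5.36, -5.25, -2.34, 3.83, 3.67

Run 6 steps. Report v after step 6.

step 1: x_pred=-5.6022  r=2.7822  x^+=-3.3987  v^+=-1.6720  a^+=-0.4124
step 2: x_pred=-5.5513  r=0.1913  x^+=-5.3998  v^+=-2.0761  a^+=-0.3810
step 3: x_pred=-7.9890  r=2.7390  x^+=-5.8197  v^+=-1.6194  a^+=0.0695
step 4: x_pred=-7.6053  r=5.2653  x^+=-3.4352  v^+=0.1645  a^+=0.9354
step 5: x_pred=-2.6521  r=6.4821  x^+=2.4817  v^+=3.3210  a^+=2.0015
step 6: x_pred=7.5123  r=-3.8423  x^+=4.4692  v^+=4.3382  a^+=1.3696

v_post = 4.3382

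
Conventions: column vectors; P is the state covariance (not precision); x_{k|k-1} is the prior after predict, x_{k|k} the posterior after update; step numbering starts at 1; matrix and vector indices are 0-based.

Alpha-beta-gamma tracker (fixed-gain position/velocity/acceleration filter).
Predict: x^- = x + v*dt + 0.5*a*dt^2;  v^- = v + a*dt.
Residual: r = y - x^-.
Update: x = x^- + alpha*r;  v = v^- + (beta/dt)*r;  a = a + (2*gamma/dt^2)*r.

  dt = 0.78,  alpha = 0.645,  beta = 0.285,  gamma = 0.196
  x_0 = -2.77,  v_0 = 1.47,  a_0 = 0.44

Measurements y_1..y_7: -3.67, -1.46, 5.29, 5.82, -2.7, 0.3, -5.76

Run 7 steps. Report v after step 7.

step 1: x_pred=-1.4896  r=-2.1804  x^+=-2.8959  v^+=1.0165  a^+=-0.9649
step 2: x_pred=-2.3966  r=0.9366  x^+=-1.7925  v^+=0.6061  a^+=-0.3614
step 3: x_pred=-1.4297  r=6.7197  x^+=2.9045  v^+=2.7795  a^+=3.9681
step 4: x_pred=6.2796  r=-0.4596  x^+=5.9832  v^+=5.7067  a^+=3.6720
step 5: x_pred=11.5514  r=-14.2514  x^+=2.3592  v^+=3.3636  a^+=-5.5103
step 6: x_pred=3.3066  r=-3.0066  x^+=1.3673  v^+=-2.0330  a^+=-7.4475
step 7: x_pred=-2.4839  r=-3.2761  x^+=-4.5970  v^+=-9.0391  a^+=-9.5583

v_post = -9.0391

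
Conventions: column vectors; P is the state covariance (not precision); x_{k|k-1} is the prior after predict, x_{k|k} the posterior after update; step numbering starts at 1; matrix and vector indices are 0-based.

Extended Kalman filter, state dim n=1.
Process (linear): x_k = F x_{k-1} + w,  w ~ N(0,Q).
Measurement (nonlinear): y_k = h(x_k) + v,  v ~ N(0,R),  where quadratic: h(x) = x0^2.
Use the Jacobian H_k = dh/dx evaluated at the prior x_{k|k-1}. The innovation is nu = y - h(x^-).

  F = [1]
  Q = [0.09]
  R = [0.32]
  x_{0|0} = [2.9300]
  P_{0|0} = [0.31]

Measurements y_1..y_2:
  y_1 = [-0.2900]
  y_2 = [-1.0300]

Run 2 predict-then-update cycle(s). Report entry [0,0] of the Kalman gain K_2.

K[0,0] = 0.2492

step 1: x^-=[2.9300]  P^-=[0.4000]  H_jac=[5.8600]  S=[14.0558]  K=[0.1668]  nu=[-8.8749]  x^+=[1.4500]  P^+=[0.0091]
step 2: x^-=[1.4500]  P^-=[0.0991]  H_jac=[2.9000]  S=[1.1535]  K=[0.2492]  nu=[-3.1325]  x^+=[0.6695]  P^+=[0.0275]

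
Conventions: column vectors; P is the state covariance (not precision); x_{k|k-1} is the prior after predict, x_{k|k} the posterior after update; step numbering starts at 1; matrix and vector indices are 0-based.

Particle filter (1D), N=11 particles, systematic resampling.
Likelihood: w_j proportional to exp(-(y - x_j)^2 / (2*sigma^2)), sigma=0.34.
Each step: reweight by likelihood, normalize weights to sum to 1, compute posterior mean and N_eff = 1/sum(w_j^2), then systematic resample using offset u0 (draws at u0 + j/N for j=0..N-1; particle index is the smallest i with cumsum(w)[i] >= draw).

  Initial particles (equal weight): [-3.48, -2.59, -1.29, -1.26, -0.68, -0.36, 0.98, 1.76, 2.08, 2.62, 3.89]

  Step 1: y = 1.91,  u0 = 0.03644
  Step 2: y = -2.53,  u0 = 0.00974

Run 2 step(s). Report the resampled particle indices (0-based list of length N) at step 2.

resampled_idx = [0, 0, 0, 1, 1, 2, 2, 3, 3, 4, 4]

step 1: w=[0.0000, 0.0000, 0.0000, 0.0000, 0.0000, 0.0000, 0.0123, 0.4709, 0.4581, 0.0587, 0.0000]  mean=1.9474  Neff=2.2977  idx=[7, 7, 7, 7, 7, 8, 8, 8, 8, 8, 9]
step 2: w=[0.2000, 0.2000, 0.2000, 0.2000, 0.2000, 0.0000, 0.0000, 0.0000, 0.0000, 0.0000, 0.0000]  mean=1.7600  Neff=5.0000  idx=[0, 0, 0, 1, 1, 2, 2, 3, 3, 4, 4]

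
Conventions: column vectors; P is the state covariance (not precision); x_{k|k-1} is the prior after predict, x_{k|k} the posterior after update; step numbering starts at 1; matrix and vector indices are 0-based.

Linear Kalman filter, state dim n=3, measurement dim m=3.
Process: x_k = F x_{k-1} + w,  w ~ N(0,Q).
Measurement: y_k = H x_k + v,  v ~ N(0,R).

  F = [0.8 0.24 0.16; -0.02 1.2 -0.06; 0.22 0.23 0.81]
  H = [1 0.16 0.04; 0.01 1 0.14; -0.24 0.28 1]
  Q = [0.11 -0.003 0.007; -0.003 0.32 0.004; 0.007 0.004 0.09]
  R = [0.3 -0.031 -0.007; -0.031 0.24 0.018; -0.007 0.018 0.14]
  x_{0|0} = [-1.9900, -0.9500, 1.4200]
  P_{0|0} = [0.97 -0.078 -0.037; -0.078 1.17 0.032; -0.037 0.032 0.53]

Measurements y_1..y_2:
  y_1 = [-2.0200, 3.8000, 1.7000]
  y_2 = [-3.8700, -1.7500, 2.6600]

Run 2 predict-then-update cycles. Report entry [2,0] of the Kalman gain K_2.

step 1: x^-=[-1.5928, -1.1854, 0.4939]  P^-=[0.7748 0.2464 0.2746; 0.2464 2.0061 0.3084; 0.2746 0.3084 0.5374]  S=[1.2318 0.6054 0.3028; 0.6054 2.3488 0.9087; 0.3028 0.9087 0.8871]  K=[0.6974 -0.0527 -0.0062; 0.0457 0.8516 0.0263; 0.1815 -0.1683 0.7393]  nu=[-0.2573, 4.9322, 1.1557]  x^+=[-2.0396, 3.0335, 0.4717]  P^+=[0.2157 -0.0446 0.0576; -0.0446 0.2110 -0.0511; 0.0576 -0.0511 0.1273]
step 2: x^-=[-0.8282, 3.6527, 0.6311]  P^-=[0.2572 -0.0015 0.0901; -0.0015 0.6341 -0.0071; 0.0901 -0.0071 0.1921]  S=[0.5803 0.0848 0.0550; 0.0848 0.8761 0.2127; 0.0550 0.2127 0.3496]  K=[0.4512 -0.0355 0.0305; 0.0641 0.7042 0.0501; 0.1333 -0.1187 0.5332]  nu=[-3.6515, -5.4827, 0.8074]  x^+=[-2.2567, -0.4021, 1.2258]  P^+=[0.1392 -0.0292 0.0421; -0.0292 0.1733 -0.0363; 0.0421 -0.0363 0.0918]

K[2,0] = 0.1333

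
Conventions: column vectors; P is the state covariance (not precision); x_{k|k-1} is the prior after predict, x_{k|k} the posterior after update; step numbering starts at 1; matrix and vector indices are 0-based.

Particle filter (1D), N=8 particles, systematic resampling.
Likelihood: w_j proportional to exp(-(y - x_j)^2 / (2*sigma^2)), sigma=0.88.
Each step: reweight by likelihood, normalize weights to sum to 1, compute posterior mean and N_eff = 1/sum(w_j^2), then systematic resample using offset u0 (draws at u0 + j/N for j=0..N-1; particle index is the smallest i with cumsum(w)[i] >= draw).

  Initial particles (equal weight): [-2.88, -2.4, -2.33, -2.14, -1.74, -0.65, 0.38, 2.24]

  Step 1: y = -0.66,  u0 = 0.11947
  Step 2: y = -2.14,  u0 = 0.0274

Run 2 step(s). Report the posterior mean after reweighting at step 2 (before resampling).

step 1: w=[0.0162, 0.0552, 0.0644, 0.0948, 0.1837, 0.3900, 0.1940, 0.0017]  mean=-1.0277  Neff=4.1682  idx=[2, 4, 4, 5, 5, 5, 6, 6]
step 2: w=[0.2768, 0.2555, 0.2555, 0.0676, 0.0676, 0.0676, 0.0047, 0.0047]  mean=-1.6624  Neff=4.5256  idx=[0, 0, 1, 1, 1, 2, 2, 4]

post_mean = -1.6624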